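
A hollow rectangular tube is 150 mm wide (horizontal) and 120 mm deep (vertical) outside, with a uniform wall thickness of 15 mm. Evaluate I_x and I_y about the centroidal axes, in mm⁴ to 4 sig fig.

Split into non-overlapping primitives; take the origin at the lower-left of the bounding box.
Outer rectangle: 150 × 120, A = 18 000 mm², y = 60 mm, Ī = 21 600 000 mm⁴.
Inner void (subtracted): 120 × 90, A = 10 800 mm², y = 60 mm, Ī = 7 290 000 mm⁴.
By symmetry the centroid is at mid-height, ȳ = 60 mm.
All pieces are centred on the centroidal x-axis, so I = ΣĪ (holes subtracted) = 14 310 000 mm⁴.
Repeating about the centroidal y-axis gives I_y = 20 790 000 mm⁴.

I_x ≈ 1.431 × 10⁷ mm⁴, I_y ≈ 2.079 × 10⁷ mm⁴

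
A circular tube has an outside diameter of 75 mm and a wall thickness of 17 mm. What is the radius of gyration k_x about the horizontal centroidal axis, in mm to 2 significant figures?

k_x ≈ 21 mm

Break the section into simple shapes (no overlaps), measuring from the bottom-left corner of the bounding box.
Outer circle: ⌀75, A = 4 418 mm², y = 37.5 mm, Ī = 1 553 156 mm⁴.
Bore (subtracted): ⌀41, A = 1 320 mm², y = 37.5 mm, Ī = 138 709 mm⁴.
By symmetry the centroid is at mid-height, ȳ = 37.5 mm.
All pieces are centred on the horizontal centroidal axis, so I = ΣĪ (holes subtracted) = 1 414 446 mm⁴.
Radius of gyration: k = √(I/A) = √(1 414 446 / 3 098) = 21.37 mm.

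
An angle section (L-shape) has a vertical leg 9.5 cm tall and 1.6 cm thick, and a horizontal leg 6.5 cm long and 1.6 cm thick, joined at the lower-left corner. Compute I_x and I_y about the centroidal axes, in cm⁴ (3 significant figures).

Treat the section as a set of non-overlapping primitives; coordinates are from the bounding-box lower-left.
Vertical leg: 1.6 × 9.5, A = 15.2 cm², y = 4.75 cm, Ī = 114.32 cm⁴.
Horizontal leg (remainder): 4.9 × 1.6, A = 7.84 cm², y = 0.8 cm, Ī = 1.6725 cm⁴.
Centroid: ȳ = ΣA·y / ΣA = 3.4059 cm.
Transfer each piece to the centroidal x-axis using Ī + A·d² with d = y − 3.4059:
  vertical leg: d = 1.3441 cm → contributes +141.78 cm⁴
  horizontal leg (remainder): d = -2.6059 cm → contributes +54.912 cm⁴
Total I = 196.69 cm⁴.
For the y-axis: x̄ = 1.9059 cm.
Repeating about the centroidal y-axis gives I_y = 73.561 cm⁴.

I_x ≈ 197 cm⁴, I_y ≈ 73.6 cm⁴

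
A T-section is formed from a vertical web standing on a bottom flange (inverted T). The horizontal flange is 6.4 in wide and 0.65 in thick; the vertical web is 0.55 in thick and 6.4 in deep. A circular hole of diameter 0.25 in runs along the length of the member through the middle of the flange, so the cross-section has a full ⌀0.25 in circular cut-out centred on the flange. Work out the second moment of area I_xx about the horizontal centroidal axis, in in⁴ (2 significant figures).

I_xx ≈ 36 in⁴

Treat the section as a set of non-overlapping primitives; coordinates are from the bounding-box lower-left.
Flange: 6.4 × 0.65, A = 4.16 in², y = 0.325 in, Ī = 0.1465 in⁴.
Web: 0.55 × 6.4, A = 3.52 in², y = 3.85 in, Ī = 12.01 in⁴.
Hole (subtracted): ⌀0.25, A = 0.04909 in², y = 0.325 in, Ī = 0.0001917 in⁴.
Centroid: ȳ = ΣA·y / ΣA = 1.951 in.
Transfer each piece to the horizontal centroidal axis using Ī + A·d² with d = y − 1.951:
  flange: d = -1.626 in → contributes +11.15 in⁴
  web: d = 1.899 in → contributes +24.71 in⁴
  hole: d = -1.626 in → contributes −0.13 in⁴
Total I = 35.72 in⁴.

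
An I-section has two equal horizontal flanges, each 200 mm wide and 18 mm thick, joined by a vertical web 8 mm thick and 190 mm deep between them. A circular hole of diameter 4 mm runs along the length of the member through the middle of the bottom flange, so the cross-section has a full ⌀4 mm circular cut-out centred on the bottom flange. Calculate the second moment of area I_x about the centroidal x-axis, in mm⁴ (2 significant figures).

Treat the section as a set of non-overlapping primitives; coordinates are from the bounding-box lower-left.
Bottom flange: 200 × 18, A = 3 600 mm², y = 9 mm, Ī = 97 200 mm⁴.
Web: 8 × 190, A = 1 520 mm², y = 113 mm, Ī = 4 572 667 mm⁴.
Top flange: 200 × 18, A = 3 600 mm², y = 217 mm, Ī = 97 200 mm⁴.
Hole (subtracted): ⌀4, A = 12.57 mm², y = 9 mm, Ī = 12.57 mm⁴.
Centroid: ȳ = ΣA·y / ΣA = 113.2 mm.
Transfer each piece to the centroidal x-axis using Ī + A·d² with d = y − 113.2:
  bottom flange: d = -104.2 mm → contributes +39 147 269 mm⁴
  web: d = -0.1501 mm → contributes +4 572 701 mm⁴
  top flange: d = 103.8 mm → contributes +38 922 493 mm⁴
  hole: d = -104.2 mm → contributes −136 323 mm⁴
Total I = 82 506 140 mm⁴.

I_x ≈ 8.3 × 10⁷ mm⁴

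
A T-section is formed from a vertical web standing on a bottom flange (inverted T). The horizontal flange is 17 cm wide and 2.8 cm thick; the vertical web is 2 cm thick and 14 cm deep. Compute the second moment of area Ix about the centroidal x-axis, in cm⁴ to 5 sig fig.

Ix ≈ 1732.4 cm⁴

Break the section into simple shapes (no overlaps), measuring from the bottom-left corner of the bounding box.
Flange: 17 × 2.8, A = 47.6 cm², y = 1.4 cm, Ī = 31.09867 cm⁴.
Web: 2 × 14, A = 28 cm², y = 9.8 cm, Ī = 457.3333 cm⁴.
Centroid: ȳ = ΣA·y / ΣA = 4.511111 cm.
Transfer each piece to the centroidal x-axis using Ī + A·d² with d = y − 4.511111:
  flange: d = -3.111111 cm → contributes +491.8197 cm⁴
  web: d = 5.288889 cm → contributes +1240.559 cm⁴
Total I = 1732.379 cm⁴.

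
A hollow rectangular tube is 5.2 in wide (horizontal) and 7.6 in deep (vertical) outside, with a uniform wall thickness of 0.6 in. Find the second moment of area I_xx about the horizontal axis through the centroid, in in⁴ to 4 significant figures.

Split into non-overlapping primitives; take the origin at the lower-left of the bounding box.
Outer rectangle: 5.2 × 7.6, A = 39.52 in², y = 3.8 in, Ī = 190.223 in⁴.
Inner void (subtracted): 4 × 6.4, A = 25.6 in², y = 3.8 in, Ī = 87.3813 in⁴.
By symmetry the centroid is at mid-height, ȳ = 3.8 in.
All pieces are centred on the horizontal axis through the centroid, so I = ΣĪ (holes subtracted) = 102.842 in⁴.

I_xx ≈ 102.8 in⁴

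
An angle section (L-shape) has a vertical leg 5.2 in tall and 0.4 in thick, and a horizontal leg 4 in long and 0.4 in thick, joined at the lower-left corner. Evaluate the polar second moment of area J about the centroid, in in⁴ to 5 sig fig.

J ≈ 14.594 in⁴

Treat the section as a set of non-overlapping primitives; coordinates are from the bounding-box lower-left.
Vertical leg: 0.4 × 5.2, A = 2.08 in², y = 2.6 in, Ī = 4.686933 in⁴.
Horizontal leg (remainder): 3.6 × 0.4, A = 1.44 in², y = 0.2 in, Ī = 0.0192 in⁴.
Centroid: ȳ = ΣA·y / ΣA = 1.618182 in.
Transfer each piece to the centroidal x-axis using Ī + A·d² with d = y − 1.618182:
  vertical leg: d = 0.9818182 in → contributes +6.691985 in⁴
  horizontal leg (remainder): d = -1.418182 in → contributes +2.915385 in⁴
Total I = 9.60737 in⁴.
For the y-axis: x̄ = 1.018182 in.
Repeating about the centroidal y-axis gives I_y = 4.98657 in⁴.
Polar second moment: J = I_x + I_y = 14.59394 in⁴.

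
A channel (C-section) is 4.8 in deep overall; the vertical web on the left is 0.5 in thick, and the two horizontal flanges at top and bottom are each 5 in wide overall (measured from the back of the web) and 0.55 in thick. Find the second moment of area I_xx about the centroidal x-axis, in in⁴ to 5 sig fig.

I_xx ≈ 27.085 in⁴

Break the section into simple shapes (no overlaps), measuring from the bottom-left corner of the bounding box.
Web: 0.5 × 4.8, A = 2.4 in², y = 2.4 in, Ī = 4.608 in⁴.
Top flange (beyond web): 4.5 × 0.55, A = 2.475 in², y = 4.525 in, Ī = 0.06239063 in⁴.
Bottom flange (beyond web): 4.5 × 0.55, A = 2.475 in², y = 0.275 in, Ī = 0.06239063 in⁴.
By symmetry the centroid is at mid-height, ȳ = 2.4 in.
Transfer each piece to the centroidal x-axis using Ī + A·d² with d = y − 2.4:
  web: d = 0 in → contributes +4.608 in⁴
  top flange (beyond web): d = 2.125 in → contributes +11.23856 in⁴
  bottom flange (beyond web): d = -2.125 in → contributes +11.23856 in⁴
Total I = 27.08513 in⁴.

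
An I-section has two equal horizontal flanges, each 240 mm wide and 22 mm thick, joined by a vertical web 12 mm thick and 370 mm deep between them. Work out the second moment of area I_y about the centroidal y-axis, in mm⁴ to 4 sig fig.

I_y ≈ 5.074 × 10⁷ mm⁴

Treat the section as a set of non-overlapping primitives; coordinates are from the bounding-box lower-left.
Bottom flange: 240 × 22, A = 5 280 mm², x = 120 mm, Ī = 25 344 000 mm⁴.
Web: 12 × 370, A = 4 440 mm², x = 120 mm, Ī = 53 280 mm⁴.
Top flange: 240 × 22, A = 5 280 mm², x = 120 mm, Ī = 25 344 000 mm⁴.
By symmetry the centroid is at mid-width, x̄ = 120 mm.
All pieces are centred on the centroidal y-axis, so I = ΣĪ = 50 741 280 mm⁴.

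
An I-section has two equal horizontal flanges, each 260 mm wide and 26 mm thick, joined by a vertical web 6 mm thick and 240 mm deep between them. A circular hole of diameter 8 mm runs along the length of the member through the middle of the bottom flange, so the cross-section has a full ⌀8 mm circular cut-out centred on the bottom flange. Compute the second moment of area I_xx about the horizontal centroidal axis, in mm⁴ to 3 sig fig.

I_xx ≈ 2.46 × 10⁸ mm⁴

Decompose the section into non-overlapping parts with the origin at the bottom-left of its bounding rectangle.
Bottom flange: 260 × 26, A = 6 760 mm², y = 13 mm, Ī = 380 813 mm⁴.
Web: 6 × 240, A = 1 440 mm², y = 146 mm, Ī = 6 912 000 mm⁴.
Top flange: 260 × 26, A = 6 760 mm², y = 279 mm, Ī = 380 813 mm⁴.
Hole (subtracted): ⌀8, A = 50.265 mm², y = 13 mm, Ī = 201.06 mm⁴.
Centroid: ȳ = ΣA·y / ΣA = 146.45 mm.
Transfer each piece to the horizontal centroidal axis using Ī + A·d² with d = y − 146.45:
  bottom flange: d = -133.45 mm → contributes +120 766 081 mm⁴
  web: d = -0.44839 mm → contributes +6 912 290 mm⁴
  top flange: d = 132.55 mm → contributes +119 153 544 mm⁴
  hole: d = -133.45 mm → contributes −895 352 mm⁴
Total I = 245 936 562 mm⁴.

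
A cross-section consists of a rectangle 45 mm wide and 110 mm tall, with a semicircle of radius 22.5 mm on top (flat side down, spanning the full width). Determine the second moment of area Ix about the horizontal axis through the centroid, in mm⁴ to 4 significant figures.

Ix ≈ 7.874 × 10⁶ mm⁴

Decompose the section into non-overlapping parts with the origin at the bottom-left of its bounding rectangle.
Rectangular body: 45 × 110, A = 4 950 mm², y = 55 mm, Ī = 4 991 250 mm⁴.
Semicircular cap: semicircle r = 22.5, A = 795.216 mm², y = 119.549 mm, Ī = 28129.5 mm⁴.
Centroid: ȳ = ΣA·y / ΣA = 63.9345 mm.
Transfer each piece to the horizontal axis through the centroid using Ī + A·d² with d = y − 63.9345:
  rectangular body: d = -8.9345 mm → contributes +5 386 385 mm⁴
  semicircular cap: d = 55.6148 mm → contributes +2 487 736 mm⁴
Total I = 7 874 121 mm⁴.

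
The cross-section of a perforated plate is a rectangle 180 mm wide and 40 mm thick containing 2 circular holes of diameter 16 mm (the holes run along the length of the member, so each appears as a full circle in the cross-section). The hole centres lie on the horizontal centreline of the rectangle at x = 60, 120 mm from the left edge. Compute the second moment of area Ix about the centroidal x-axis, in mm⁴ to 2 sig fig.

Ix ≈ 9.5 × 10⁵ mm⁴

Decompose the section into non-overlapping parts with the origin at the bottom-left of its bounding rectangle.
Plate: 180 × 40, A = 7 200 mm², y = 20 mm, Ī = 960 000 mm⁴.
Hole 1 (subtracted): ⌀16, A = 201.1 mm², y = 20 mm, Ī = 3 217 mm⁴.
Hole 2 (subtracted): ⌀16, A = 201.1 mm², y = 20 mm, Ī = 3 217 mm⁴.
By symmetry the centroid is at mid-height, ȳ = 20 mm.
All pieces are centred on the centroidal x-axis, so I = ΣĪ (holes subtracted) = 953 566 mm⁴.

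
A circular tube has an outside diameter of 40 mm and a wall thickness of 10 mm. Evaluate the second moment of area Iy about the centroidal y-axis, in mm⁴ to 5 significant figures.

Decompose the section into non-overlapping parts with the origin at the bottom-left of its bounding rectangle.
Outer circle: ⌀40, A = 1256.637 mm², x = 20 mm, Ī = 125663.7 mm⁴.
Bore (subtracted): ⌀20, A = 314.1593 mm², x = 20 mm, Ī = 7853.982 mm⁴.
By symmetry the centroid is at mid-width, x̄ = 20 mm.
All pieces are centred on the centroidal y-axis, so I = ΣĪ (holes subtracted) = 117809.7 mm⁴.

Iy ≈ 1.1781 × 10⁵ mm⁴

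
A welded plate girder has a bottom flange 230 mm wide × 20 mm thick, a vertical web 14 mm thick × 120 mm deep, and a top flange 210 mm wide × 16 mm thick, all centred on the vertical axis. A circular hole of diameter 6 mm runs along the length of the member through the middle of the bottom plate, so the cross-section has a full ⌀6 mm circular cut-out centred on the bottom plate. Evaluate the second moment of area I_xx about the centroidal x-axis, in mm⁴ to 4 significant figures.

I_xx ≈ 3.931 × 10⁷ mm⁴

Treat the section as a set of non-overlapping primitives; coordinates are from the bounding-box lower-left.
Bottom plate: 230 × 20, A = 4 600 mm², y = 10 mm, Ī = 153 333 mm⁴.
Web plate: 14 × 120, A = 1 680 mm², y = 80 mm, Ī = 2 016 000 mm⁴.
Top plate: 210 × 16, A = 3 360 mm², y = 148 mm, Ī = 71 680 mm⁴.
Hole (subtracted): ⌀6, A = 28.2743 mm², y = 10 mm, Ī = 63.6173 mm⁴.
Centroid: ȳ = ΣA·y / ΣA = 70.4761 mm.
Transfer each piece to the centroidal x-axis using Ī + A·d² with d = y − 70.4761:
  bottom plate: d = -60.4761 mm → contributes +16 977 202 mm⁴
  web plate: d = 9.52387 mm → contributes +2 168 383 mm⁴
  top plate: d = 77.5239 mm → contributes +20 265 112 mm⁴
  hole: d = -60.4761 mm → contributes −103 473 mm⁴
Total I = 39 307 223 mm⁴.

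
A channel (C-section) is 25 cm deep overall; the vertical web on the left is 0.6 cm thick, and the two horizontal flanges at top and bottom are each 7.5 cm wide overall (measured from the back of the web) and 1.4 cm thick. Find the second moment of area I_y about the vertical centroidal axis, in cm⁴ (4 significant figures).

Split into non-overlapping primitives; take the origin at the lower-left of the bounding box.
Web: 0.6 × 25, A = 15 cm², x = 0.3 cm, Ī = 0.45 cm⁴.
Top flange (beyond web): 6.9 × 1.4, A = 9.66 cm², x = 4.05 cm, Ī = 38.3261 cm⁴.
Bottom flange (beyond web): 6.9 × 1.4, A = 9.66 cm², x = 4.05 cm, Ī = 38.3261 cm⁴.
Centroid: x̄ = ΣA·x / ΣA = 2.41101 cm.
Transfer each piece to the vertical centroidal axis using Ī + A·d² with d = x − 2.41101:
  web: d = -2.11101 cm → contributes +67.2957 cm⁴
  top flange (beyond web): d = 1.63899 cm → contributes +64.2755 cm⁴
  bottom flange (beyond web): d = 1.63899 cm → contributes +64.2755 cm⁴
Total I = 195.847 cm⁴.

I_y ≈ 195.8 cm⁴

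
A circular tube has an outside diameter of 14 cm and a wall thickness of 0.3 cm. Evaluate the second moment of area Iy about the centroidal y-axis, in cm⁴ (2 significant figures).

Split into non-overlapping primitives; take the origin at the lower-left of the bounding box.
Outer circle: ⌀14, A = 153.9 cm², x = 7 cm, Ī = 1 886 cm⁴.
Bore (subtracted): ⌀13.4, A = 141 cm², x = 7 cm, Ī = 1 583 cm⁴.
By symmetry the centroid is at mid-width, x̄ = 7 cm.
All pieces are centred on the centroidal y-axis, so I = ΣĪ (holes subtracted) = 303.1 cm⁴.

Iy ≈ 300 cm⁴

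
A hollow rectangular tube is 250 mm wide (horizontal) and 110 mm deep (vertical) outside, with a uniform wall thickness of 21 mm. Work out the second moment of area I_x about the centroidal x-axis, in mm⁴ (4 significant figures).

I_x ≈ 2.228 × 10⁷ mm⁴

Split into non-overlapping primitives; take the origin at the lower-left of the bounding box.
Outer rectangle: 250 × 110, A = 27 500 mm², y = 55 mm, Ī = 27 729 167 mm⁴.
Inner void (subtracted): 208 × 68, A = 14 144 mm², y = 55 mm, Ī = 5 450 155 mm⁴.
By symmetry the centroid is at mid-height, ȳ = 55 mm.
All pieces are centred on the centroidal x-axis, so I = ΣĪ (holes subtracted) = 22 279 012 mm⁴.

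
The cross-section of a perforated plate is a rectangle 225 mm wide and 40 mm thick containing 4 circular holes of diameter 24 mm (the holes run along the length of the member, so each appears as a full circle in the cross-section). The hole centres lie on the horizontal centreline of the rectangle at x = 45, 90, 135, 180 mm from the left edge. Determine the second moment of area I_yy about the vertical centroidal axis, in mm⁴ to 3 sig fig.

I_yy ≈ 3.33 × 10⁷ mm⁴

Decompose the section into non-overlapping parts with the origin at the bottom-left of its bounding rectangle.
Plate: 225 × 40, A = 9 000 mm², x = 112.5 mm, Ī = 37 968 750 mm⁴.
Hole 1 (subtracted): ⌀24, A = 452.39 mm², x = 45 mm, Ī = 16 286 mm⁴.
Hole 2 (subtracted): ⌀24, A = 452.39 mm², x = 90 mm, Ī = 16 286 mm⁴.
Hole 3 (subtracted): ⌀24, A = 452.39 mm², x = 135 mm, Ī = 16 286 mm⁴.
Hole 4 (subtracted): ⌀24, A = 452.39 mm², x = 180 mm, Ī = 16 286 mm⁴.
By symmetry the centroid is at mid-width, x̄ = 112.5 mm.
Transfer each piece to the vertical centroidal axis using Ī + A·d² with d = x − 112.5:
  plate: d = 0 mm → contributes +37 968 750 mm⁴
  hole 1: d = -67.5 mm → contributes −2 077 485 mm⁴
  hole 2: d = -22.5 mm → contributes −245 308 mm⁴
  hole 3: d = 22.5 mm → contributes −245 308 mm⁴
  hole 4: d = 67.5 mm → contributes −2 077 485 mm⁴
Total I = 33 323 164 mm⁴.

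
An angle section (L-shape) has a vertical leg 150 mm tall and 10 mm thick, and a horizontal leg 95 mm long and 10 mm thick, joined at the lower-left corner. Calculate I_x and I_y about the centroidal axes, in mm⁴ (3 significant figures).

Treat the section as a set of non-overlapping primitives; coordinates are from the bounding-box lower-left.
Vertical leg: 10 × 150, A = 1 500 mm², y = 75 mm, Ī = 2 812 500 mm⁴.
Horizontal leg (remainder): 85 × 10, A = 850 mm², y = 5 mm, Ī = 7083.3 mm⁴.
Centroid: ȳ = ΣA·y / ΣA = 49.681 mm.
Transfer each piece to the centroidal x-axis using Ī + A·d² with d = y − 49.681:
  vertical leg: d = 25.319 mm → contributes +3 774 089 mm⁴
  horizontal leg (remainder): d = -44.681 mm → contributes +1 704 005 mm⁴
Total I = 5 478 094 mm⁴.
For the y-axis: x̄ = 22.181 mm.
Repeating about the centroidal y-axis gives I_y = 1 748 406 mm⁴.

I_x ≈ 5.48 × 10⁶ mm⁴, I_y ≈ 1.75 × 10⁶ mm⁴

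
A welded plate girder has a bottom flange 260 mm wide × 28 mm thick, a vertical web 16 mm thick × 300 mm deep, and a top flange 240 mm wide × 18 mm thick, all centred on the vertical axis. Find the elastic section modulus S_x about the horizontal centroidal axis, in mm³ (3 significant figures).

Treat the section as a set of non-overlapping primitives; coordinates are from the bounding-box lower-left.
Bottom plate: 260 × 28, A = 7 280 mm², y = 14 mm, Ī = 475 627 mm⁴.
Web plate: 16 × 300, A = 4 800 mm², y = 178 mm, Ī = 36 000 000 mm⁴.
Top plate: 240 × 18, A = 4 320 mm², y = 337 mm, Ī = 116 640 mm⁴.
Centroid: ȳ = ΣA·y / ΣA = 147.08 mm.
Transfer each piece to the horizontal centroidal axis using Ī + A·d² with d = y − 147.08:
  bottom plate: d = -133.08 mm → contributes +129 412 183 mm⁴
  web plate: d = 30.917 mm → contributes +40 588 154 mm⁴
  top plate: d = 189.92 mm → contributes +155 932 537 mm⁴
Total I = 325 932 874 mm⁴.
Extreme fibre distance c = 198.92 mm; S = I/c = 1 638 536 mm³.

S_x ≈ 1.64 × 10⁶ mm³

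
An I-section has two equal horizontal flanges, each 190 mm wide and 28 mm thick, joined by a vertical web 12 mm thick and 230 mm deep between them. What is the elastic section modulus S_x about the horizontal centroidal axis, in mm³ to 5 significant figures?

Split into non-overlapping primitives; take the origin at the lower-left of the bounding box.
Bottom flange: 190 × 28, A = 5 320 mm², y = 14 mm, Ī = 347573.3 mm⁴.
Web: 12 × 230, A = 2 760 mm², y = 143 mm, Ī = 12 167 000 mm⁴.
Top flange: 190 × 28, A = 5 320 mm², y = 272 mm, Ī = 347573.3 mm⁴.
By symmetry the centroid is at mid-height, ȳ = 143 mm.
Transfer each piece to the horizontal centroidal axis using Ī + A·d² with d = y − 143:
  bottom flange: d = -129 mm → contributes +88 877 693 mm⁴
  web: d = 0 mm → contributes +12 167 000 mm⁴
  top flange: d = 129 mm → contributes +88 877 693 mm⁴
Total I = 189 922 387 mm⁴.
Extreme fibre distance c = 143 mm; S = I/c = 1 328 129 mm³.

S_x ≈ 1.3281 × 10⁶ mm³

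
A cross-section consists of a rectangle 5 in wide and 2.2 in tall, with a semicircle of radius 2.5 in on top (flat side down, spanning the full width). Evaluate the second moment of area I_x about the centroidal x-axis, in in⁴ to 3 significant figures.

Break the section into simple shapes (no overlaps), measuring from the bottom-left corner of the bounding box.
Rectangular body: 5 × 2.2, A = 11 in², y = 1.1 in, Ī = 4.4367 in⁴.
Semicircular cap: semicircle r = 2.5, A = 9.8175 in², y = 3.261 in, Ī = 4.2874 in⁴.
Centroid: ȳ = ΣA·y / ΣA = 2.1191 in.
Transfer each piece to the centroidal x-axis using Ī + A·d² with d = y − 2.1191:
  rectangular body: d = -1.0191 in → contributes +15.862 in⁴
  semicircular cap: d = 1.1419 in → contributes +17.089 in⁴
Total I = 32.95 in⁴.

I_x ≈ 33.0 in⁴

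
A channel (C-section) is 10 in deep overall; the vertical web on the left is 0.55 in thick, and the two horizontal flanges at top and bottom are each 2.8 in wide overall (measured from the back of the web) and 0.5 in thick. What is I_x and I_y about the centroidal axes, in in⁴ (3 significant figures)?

Split into non-overlapping primitives; take the origin at the lower-left of the bounding box.
Web: 0.55 × 10, A = 5.5 in², y = 5 in, Ī = 45.833 in⁴.
Top flange (beyond web): 2.25 × 0.5, A = 1.125 in², y = 9.75 in, Ī = 0.023438 in⁴.
Bottom flange (beyond web): 2.25 × 0.5, A = 1.125 in², y = 0.25 in, Ī = 0.023438 in⁴.
By symmetry the centroid is at mid-height, ȳ = 5 in.
Transfer each piece to the centroidal x-axis using Ī + A·d² with d = y − 5:
  web: d = 0 in → contributes +45.833 in⁴
  top flange (beyond web): d = 4.75 in → contributes +25.406 in⁴
  bottom flange (beyond web): d = -4.75 in → contributes +25.406 in⁴
Total I = 96.646 in⁴.
For the y-axis: x̄ = 0.68145 in.
Repeating about the centroidal y-axis gives I_y = 4.2175 in⁴.

I_x ≈ 96.6 in⁴, I_y ≈ 4.22 in⁴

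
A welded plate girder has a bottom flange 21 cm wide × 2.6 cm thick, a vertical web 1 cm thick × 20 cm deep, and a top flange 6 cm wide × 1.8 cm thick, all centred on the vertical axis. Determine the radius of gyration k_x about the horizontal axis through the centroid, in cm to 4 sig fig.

k_x ≈ 8.408 cm

Decompose the section into non-overlapping parts with the origin at the bottom-left of its bounding rectangle.
Bottom plate: 21 × 2.6, A = 54.6 cm², y = 1.3 cm, Ī = 30.758 cm⁴.
Web plate: 1 × 20, A = 20 cm², y = 12.6 cm, Ī = 666.667 cm⁴.
Top plate: 6 × 1.8, A = 10.8 cm², y = 23.5 cm, Ī = 2.916 cm⁴.
Centroid: ȳ = ΣA·y / ΣA = 6.75386 cm.
Transfer each piece to the horizontal axis through the centroid using Ī + A·d² with d = y − 6.75386:
  bottom plate: d = -5.45386 cm → contributes +1654.82 cm⁴
  web plate: d = 5.84614 cm → contributes +1350.21 cm⁴
  top plate: d = 16.7461 cm → contributes +3031.59 cm⁴
Total I = 6036.62 cm⁴.
Radius of gyration: k = √(I/A) = √(6036.62 / 85.4) = 8.40752 cm.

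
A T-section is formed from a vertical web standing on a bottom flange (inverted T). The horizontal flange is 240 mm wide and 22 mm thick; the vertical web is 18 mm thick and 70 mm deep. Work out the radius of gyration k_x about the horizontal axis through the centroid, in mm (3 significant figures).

k_x ≈ 21.0 mm

Decompose the section into non-overlapping parts with the origin at the bottom-left of its bounding rectangle.
Flange: 240 × 22, A = 5 280 mm², y = 11 mm, Ī = 212 960 mm⁴.
Web: 18 × 70, A = 1 260 mm², y = 57 mm, Ī = 514 500 mm⁴.
Centroid: ȳ = ΣA·y / ΣA = 19.862 mm.
Transfer each piece to the horizontal axis through the centroid using Ī + A·d² with d = y − 19.862:
  flange: d = -8.8624 mm → contributes +627 661 mm⁴
  web: d = 37.138 mm → contributes +2 252 295 mm⁴
Total I = 2 879 956 mm⁴.
Radius of gyration: k = √(I/A) = √(2 879 956 / 6 540) = 20.985 mm.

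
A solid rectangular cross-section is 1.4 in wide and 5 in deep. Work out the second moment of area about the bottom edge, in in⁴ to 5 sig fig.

The section: 1.4 × 5, A = 7 in², y = 2.5 in, Ī = 14.58333 in⁴.
Transfer it to the bottom edge using Ī + A·d² with d = y − 0:
  the section: d = 2.5 in → contributes +58.33333 in⁴
Total I = 58.33333 in⁴.

I_base ≈ 58.333 in⁴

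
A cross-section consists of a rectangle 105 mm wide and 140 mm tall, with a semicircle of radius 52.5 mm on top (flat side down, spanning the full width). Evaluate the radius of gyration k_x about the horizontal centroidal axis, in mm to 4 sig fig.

Decompose the section into non-overlapping parts with the origin at the bottom-left of its bounding rectangle.
Rectangular body: 105 × 140, A = 14 700 mm², y = 70 mm, Ī = 24 010 000 mm⁴.
Semicircular cap: semicircle r = 52.5, A = 4329.51 mm², y = 162.282 mm, Ī = 833 814 mm⁴.
Centroid: ȳ = ΣA·y / ΣA = 90.9955 mm.
Transfer each piece to the horizontal centroidal axis using Ī + A·d² with d = y − 90.9955:
  rectangular body: d = -20.9955 mm → contributes +30 489 930 mm⁴
  semicircular cap: d = 71.2862 mm → contributes +22 835 156 mm⁴
Total I = 53 325 086 mm⁴.
Radius of gyration: k = √(I/A) = √(53 325 086 / 19029.5) = 52.9361 mm.

k_x ≈ 52.94 mm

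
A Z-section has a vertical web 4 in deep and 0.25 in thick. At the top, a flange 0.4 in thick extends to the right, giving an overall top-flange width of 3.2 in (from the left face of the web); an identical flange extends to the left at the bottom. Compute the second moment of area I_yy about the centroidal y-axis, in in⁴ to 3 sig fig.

I_yy ≈ 7.76 in⁴

Break the section into simple shapes (no overlaps), measuring from the bottom-left corner of the bounding box.
Web: 0.25 × 4, A = 1 in², x = 3.075 in, Ī = 0.0052083 in⁴.
Top flange (beyond web): 2.95 × 0.4, A = 1.18 in², x = 4.675 in, Ī = 0.85575 in⁴.
Bottom flange (beyond web): 2.95 × 0.4, A = 1.18 in², x = 1.475 in, Ī = 0.85575 in⁴.
Centroid: x̄ = ΣA·x / ΣA = 3.075 in.
Transfer each piece to the centroidal y-axis using Ī + A·d² with d = x − 3.075:
  web: d = 0 in → contributes +0.0052083 in⁴
  top flange (beyond web): d = 1.6 in → contributes +3.8765 in⁴
  bottom flange (beyond web): d = -1.6 in → contributes +3.8765 in⁴
Total I = 7.7583 in⁴.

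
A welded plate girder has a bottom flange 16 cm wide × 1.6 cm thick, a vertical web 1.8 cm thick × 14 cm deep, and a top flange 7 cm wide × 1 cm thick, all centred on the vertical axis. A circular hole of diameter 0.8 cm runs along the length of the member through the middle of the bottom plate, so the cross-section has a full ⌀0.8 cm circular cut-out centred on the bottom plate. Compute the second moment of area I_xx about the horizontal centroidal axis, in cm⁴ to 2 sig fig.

Split into non-overlapping primitives; take the origin at the lower-left of the bounding box.
Bottom plate: 16 × 1.6, A = 25.6 cm², y = 0.8 cm, Ī = 5.461 cm⁴.
Web plate: 1.8 × 14, A = 25.2 cm², y = 8.6 cm, Ī = 411.6 cm⁴.
Top plate: 7 × 1, A = 7 cm², y = 16.1 cm, Ī = 0.5833 cm⁴.
Hole (subtracted): ⌀0.8, A = 0.5027 cm², y = 0.8 cm, Ī = 0.02011 cm⁴.
Centroid: ȳ = ΣA·y / ΣA = 6.1 cm.
Transfer each piece to the horizontal centroidal axis using Ī + A·d² with d = y − 6.1:
  bottom plate: d = -5.3 cm → contributes +724.5 cm⁴
  web plate: d = 2.5 cm → contributes +569.1 cm⁴
  top plate: d = 10 cm → contributes +700.6 cm⁴
  hole: d = -5.3 cm → contributes −14.14 cm⁴
Total I = 1 980 cm⁴.

I_xx ≈ 2000 cm⁴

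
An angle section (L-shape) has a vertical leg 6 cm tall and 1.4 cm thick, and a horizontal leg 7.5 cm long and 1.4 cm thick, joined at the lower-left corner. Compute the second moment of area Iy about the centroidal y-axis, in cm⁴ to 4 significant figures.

Split into non-overlapping primitives; take the origin at the lower-left of the bounding box.
Vertical leg: 1.4 × 6, A = 8.4 cm², x = 0.7 cm, Ī = 1.372 cm⁴.
Horizontal leg (remainder): 6.1 × 1.4, A = 8.54 cm², x = 4.45 cm, Ī = 26.4811 cm⁴.
Centroid: x̄ = ΣA·x / ΣA = 2.5905 cm.
Transfer each piece to the centroidal y-axis using Ī + A·d² with d = x − 2.5905:
  vertical leg: d = -1.8905 cm → contributes +31.3934 cm⁴
  horizontal leg (remainder): d = 1.8595 cm → contributes +56.0103 cm⁴
Total I = 87.4037 cm⁴.

Iy ≈ 87.40 cm⁴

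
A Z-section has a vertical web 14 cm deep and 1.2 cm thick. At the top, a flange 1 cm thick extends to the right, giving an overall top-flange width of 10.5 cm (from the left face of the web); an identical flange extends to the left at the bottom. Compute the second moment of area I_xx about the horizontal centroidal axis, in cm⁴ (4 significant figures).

Break the section into simple shapes (no overlaps), measuring from the bottom-left corner of the bounding box.
Web: 1.2 × 14, A = 16.8 cm², y = 7 cm, Ī = 274.4 cm⁴.
Top flange (beyond web): 9.3 × 1, A = 9.3 cm², y = 13.5 cm, Ī = 0.775 cm⁴.
Bottom flange (beyond web): 9.3 × 1, A = 9.3 cm², y = 0.5 cm, Ī = 0.775 cm⁴.
Centroid: ȳ = ΣA·y / ΣA = 7 cm.
Transfer each piece to the horizontal centroidal axis using Ī + A·d² with d = y − 7:
  web: d = 0 cm → contributes +274.4 cm⁴
  top flange (beyond web): d = 6.5 cm → contributes +393.7 cm⁴
  bottom flange (beyond web): d = -6.5 cm → contributes +393.7 cm⁴
Total I = 1061.8 cm⁴.

I_xx ≈ 1062 cm⁴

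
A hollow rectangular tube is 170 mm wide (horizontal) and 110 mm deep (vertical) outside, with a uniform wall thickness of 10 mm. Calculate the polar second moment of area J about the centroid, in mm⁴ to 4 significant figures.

Treat the section as a set of non-overlapping primitives; coordinates are from the bounding-box lower-left.
Outer rectangle: 170 × 110, A = 18 700 mm², y = 55 mm, Ī = 18 855 833 mm⁴.
Inner void (subtracted): 150 × 90, A = 13 500 mm², y = 55 mm, Ī = 9 112 500 mm⁴.
By symmetry the centroid is at mid-height, ȳ = 55 mm.
All pieces are centred on the centroidal x-axis, so I = ΣĪ (holes subtracted) = 9 743 333 mm⁴.
Repeating about the centroidal y-axis gives I_y = 19 723 333 mm⁴.
Polar second moment: J = I_x + I_y = 29 466 667 mm⁴.

J ≈ 2.947 × 10⁷ mm⁴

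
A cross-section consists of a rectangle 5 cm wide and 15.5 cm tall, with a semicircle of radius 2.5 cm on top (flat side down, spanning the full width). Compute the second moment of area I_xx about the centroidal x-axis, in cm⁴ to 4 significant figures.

I_xx ≈ 2232 cm⁴

Treat the section as a set of non-overlapping primitives; coordinates are from the bounding-box lower-left.
Rectangular body: 5 × 15.5, A = 77.5 cm², y = 7.75 cm, Ī = 1551.61 cm⁴.
Semicircular cap: semicircle r = 2.5, A = 9.81748 cm², y = 16.561 cm, Ī = 4.28738 cm⁴.
Centroid: ȳ = ΣA·y / ΣA = 8.74066 cm.
Transfer each piece to the centroidal x-axis using Ī + A·d² with d = y − 8.74066:
  rectangular body: d = -0.990662 cm → contributes +1627.67 cm⁴
  semicircular cap: d = 7.82037 cm → contributes +604.707 cm⁴
Total I = 2232.38 cm⁴.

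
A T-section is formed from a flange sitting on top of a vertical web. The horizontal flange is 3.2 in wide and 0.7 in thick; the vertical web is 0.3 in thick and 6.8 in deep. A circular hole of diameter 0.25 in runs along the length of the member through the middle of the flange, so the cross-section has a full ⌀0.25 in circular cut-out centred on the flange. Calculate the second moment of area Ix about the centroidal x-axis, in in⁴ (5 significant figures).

Break the section into simple shapes (no overlaps), measuring from the bottom-left corner of the bounding box.
Flange: 3.2 × 0.7, A = 2.24 in², y = 7.15 in, Ī = 0.09146667 in⁴.
Web: 0.3 × 6.8, A = 2.04 in², y = 3.4 in, Ī = 7.8608 in⁴.
Hole (subtracted): ⌀0.25, A = 0.04908739 in², y = 7.15 in, Ī = 0.0001917476 in⁴.
Centroid: ȳ = ΣA·y / ΣA = 5.341879 in.
Transfer each piece to the centroidal x-axis using Ī + A·d² with d = y − 5.341879:
  flange: d = 1.808121 in → contributes +7.414698 in⁴
  web: d = -1.941879 in → contributes +15.55343 in⁴
  hole: d = 1.808121 in → contributes −0.1606731 in⁴
Total I = 22.80745 in⁴.

Ix ≈ 22.807 in⁴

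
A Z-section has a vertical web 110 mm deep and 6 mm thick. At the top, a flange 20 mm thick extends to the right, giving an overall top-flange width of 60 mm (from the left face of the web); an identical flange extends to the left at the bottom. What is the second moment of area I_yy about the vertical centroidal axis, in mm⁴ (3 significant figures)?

I_yy ≈ 2.47 × 10⁶ mm⁴

Split into non-overlapping primitives; take the origin at the lower-left of the bounding box.
Web: 6 × 110, A = 660 mm², x = 57 mm, Ī = 1 980 mm⁴.
Top flange (beyond web): 54 × 20, A = 1 080 mm², x = 87 mm, Ī = 262 440 mm⁴.
Bottom flange (beyond web): 54 × 20, A = 1 080 mm², x = 27 mm, Ī = 262 440 mm⁴.
Centroid: x̄ = ΣA·x / ΣA = 57 mm.
Transfer each piece to the vertical centroidal axis using Ī + A·d² with d = x − 57:
  web: d = 0 mm → contributes +1 980 mm⁴
  top flange (beyond web): d = 30 mm → contributes +1 234 440 mm⁴
  bottom flange (beyond web): d = -30 mm → contributes +1 234 440 mm⁴
Total I = 2 470 860 mm⁴.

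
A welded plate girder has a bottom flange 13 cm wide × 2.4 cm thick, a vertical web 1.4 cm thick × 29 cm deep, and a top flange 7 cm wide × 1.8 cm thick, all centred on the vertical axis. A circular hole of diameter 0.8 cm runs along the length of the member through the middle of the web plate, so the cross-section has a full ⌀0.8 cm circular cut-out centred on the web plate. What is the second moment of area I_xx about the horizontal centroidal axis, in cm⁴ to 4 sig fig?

I_xx ≈ 1.250 × 10⁴ cm⁴

Treat the section as a set of non-overlapping primitives; coordinates are from the bounding-box lower-left.
Bottom plate: 13 × 2.4, A = 31.2 cm², y = 1.2 cm, Ī = 14.976 cm⁴.
Web plate: 1.4 × 29, A = 40.6 cm², y = 16.9 cm, Ī = 2845.38 cm⁴.
Top plate: 7 × 1.8, A = 12.6 cm², y = 32.3 cm, Ī = 3.402 cm⁴.
Hole (subtracted): ⌀0.8, A = 0.502655 cm², y = 16.9 cm, Ī = 0.0201062 cm⁴.
Centroid: ȳ = ΣA·y / ΣA = 13.3743 cm.
Transfer each piece to the horizontal centroidal axis using Ī + A·d² with d = y − 13.3743:
  bottom plate: d = -12.1743 cm → contributes +4639.21 cm⁴
  web plate: d = 3.52574 cm → contributes +3350.07 cm⁴
  top plate: d = 18.9257 cm → contributes +4516.51 cm⁴
  hole: d = 3.52574 cm → contributes −6.26852 cm⁴
Total I = 12499.5 cm⁴.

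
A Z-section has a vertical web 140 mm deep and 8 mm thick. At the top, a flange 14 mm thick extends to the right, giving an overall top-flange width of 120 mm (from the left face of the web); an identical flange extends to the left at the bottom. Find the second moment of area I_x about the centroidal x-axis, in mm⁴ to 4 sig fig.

Treat the section as a set of non-overlapping primitives; coordinates are from the bounding-box lower-left.
Web: 8 × 140, A = 1 120 mm², y = 70 mm, Ī = 1 829 333 mm⁴.
Top flange (beyond web): 112 × 14, A = 1 568 mm², y = 133 mm, Ī = 25610.7 mm⁴.
Bottom flange (beyond web): 112 × 14, A = 1 568 mm², y = 7 mm, Ī = 25610.7 mm⁴.
Centroid: ȳ = ΣA·y / ΣA = 70 mm.
Transfer each piece to the centroidal x-axis using Ī + A·d² with d = y − 70:
  web: d = 0 mm → contributes +1 829 333 mm⁴
  top flange (beyond web): d = 63 mm → contributes +6 249 003 mm⁴
  bottom flange (beyond web): d = -63 mm → contributes +6 249 003 mm⁴
Total I = 14 327 339 mm⁴.

I_x ≈ 1.433 × 10⁷ mm⁴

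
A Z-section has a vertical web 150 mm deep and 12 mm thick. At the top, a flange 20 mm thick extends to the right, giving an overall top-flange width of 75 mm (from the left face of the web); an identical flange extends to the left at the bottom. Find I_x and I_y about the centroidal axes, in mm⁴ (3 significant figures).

I_x ≈ 1.41 × 10⁷ mm⁴, I_y ≈ 4.40 × 10⁶ mm⁴

Treat the section as a set of non-overlapping primitives; coordinates are from the bounding-box lower-left.
Web: 12 × 150, A = 1 800 mm², y = 75 mm, Ī = 3 375 000 mm⁴.
Top flange (beyond web): 63 × 20, A = 1 260 mm², y = 140 mm, Ī = 42 000 mm⁴.
Bottom flange (beyond web): 63 × 20, A = 1 260 mm², y = 10 mm, Ī = 42 000 mm⁴.
Centroid: ȳ = ΣA·y / ΣA = 75 mm.
Transfer each piece to the centroidal x-axis using Ī + A·d² with d = y − 75:
  web: d = 0 mm → contributes +3 375 000 mm⁴
  top flange (beyond web): d = 65 mm → contributes +5 365 500 mm⁴
  bottom flange (beyond web): d = -65 mm → contributes +5 365 500 mm⁴
Total I = 14 106 000 mm⁴.
For the y-axis: x̄ = 69 mm.
Repeating about the centroidal y-axis gives I_y = 4 398 840 mm⁴.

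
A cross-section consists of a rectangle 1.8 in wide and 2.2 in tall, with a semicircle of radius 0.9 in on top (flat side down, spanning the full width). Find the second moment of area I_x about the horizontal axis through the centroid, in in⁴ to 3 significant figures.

I_x ≈ 3.78 in⁴

Split into non-overlapping primitives; take the origin at the lower-left of the bounding box.
Rectangular body: 1.8 × 2.2, A = 3.96 in², y = 1.1 in, Ī = 1.5972 in⁴.
Semicircular cap: semicircle r = 0.9, A = 1.2723 in², y = 2.582 in, Ī = 0.072012 in⁴.
Centroid: ȳ = ΣA·y / ΣA = 1.4604 in.
Transfer each piece to the horizontal axis through the centroid using Ī + A·d² with d = y − 1.4604:
  rectangular body: d = -0.36037 in → contributes +2.1115 in⁴
  semicircular cap: d = 1.1216 in → contributes +1.6726 in⁴
Total I = 3.7841 in⁴.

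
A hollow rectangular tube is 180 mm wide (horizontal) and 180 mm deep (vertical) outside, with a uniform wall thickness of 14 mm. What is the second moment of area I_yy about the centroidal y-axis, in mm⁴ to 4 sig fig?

Break the section into simple shapes (no overlaps), measuring from the bottom-left corner of the bounding box.
Outer rectangle: 180 × 180, A = 32 400 mm², x = 90 mm, Ī = 87 480 000 mm⁴.
Inner void (subtracted): 152 × 152, A = 23 104 mm², x = 90 mm, Ī = 44 482 901 mm⁴.
By symmetry the centroid is at mid-width, x̄ = 90 mm.
All pieces are centred on the centroidal y-axis, so I = ΣĪ (holes subtracted) = 42 997 099 mm⁴.

I_yy ≈ 4.300 × 10⁷ mm⁴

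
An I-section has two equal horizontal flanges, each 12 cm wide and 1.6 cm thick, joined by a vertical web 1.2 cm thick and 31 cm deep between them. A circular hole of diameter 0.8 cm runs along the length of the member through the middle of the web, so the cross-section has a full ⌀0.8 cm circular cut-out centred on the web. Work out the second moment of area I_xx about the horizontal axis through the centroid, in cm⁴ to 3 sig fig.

I_xx ≈ 1.32 × 10⁴ cm⁴

Break the section into simple shapes (no overlaps), measuring from the bottom-left corner of the bounding box.
Bottom flange: 12 × 1.6, A = 19.2 cm², y = 0.8 cm, Ī = 4.096 cm⁴.
Web: 1.2 × 31, A = 37.2 cm², y = 17.1 cm, Ī = 2979.1 cm⁴.
Top flange: 12 × 1.6, A = 19.2 cm², y = 33.4 cm, Ī = 4.096 cm⁴.
Hole (subtracted): ⌀0.8, A = 0.50265 cm², y = 17.1 cm, Ī = 0.020106 cm⁴.
By symmetry the centroid is at mid-height, ȳ = 17.1 cm.
Transfer each piece to the horizontal axis through the centroid using Ī + A·d² with d = y − 17.1:
  bottom flange: d = -16.3 cm → contributes +5105.3 cm⁴
  web: d = 0 cm → contributes +2979.1 cm⁴
  top flange: d = 16.3 cm → contributes +5105.3 cm⁴
  hole: d = 0 cm → contributes −0.020106 cm⁴
Total I = 13 190 cm⁴.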